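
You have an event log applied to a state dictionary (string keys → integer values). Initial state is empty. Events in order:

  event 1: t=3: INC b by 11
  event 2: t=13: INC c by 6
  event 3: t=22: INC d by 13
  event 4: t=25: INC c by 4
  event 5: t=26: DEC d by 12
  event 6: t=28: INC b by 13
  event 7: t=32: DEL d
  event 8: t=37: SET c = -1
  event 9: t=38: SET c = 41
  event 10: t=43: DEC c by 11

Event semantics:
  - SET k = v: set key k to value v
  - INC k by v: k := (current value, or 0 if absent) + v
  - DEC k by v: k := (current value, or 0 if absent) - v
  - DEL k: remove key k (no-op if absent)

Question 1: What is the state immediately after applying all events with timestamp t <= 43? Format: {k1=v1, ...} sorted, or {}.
Apply events with t <= 43 (10 events):
  after event 1 (t=3: INC b by 11): {b=11}
  after event 2 (t=13: INC c by 6): {b=11, c=6}
  after event 3 (t=22: INC d by 13): {b=11, c=6, d=13}
  after event 4 (t=25: INC c by 4): {b=11, c=10, d=13}
  after event 5 (t=26: DEC d by 12): {b=11, c=10, d=1}
  after event 6 (t=28: INC b by 13): {b=24, c=10, d=1}
  after event 7 (t=32: DEL d): {b=24, c=10}
  after event 8 (t=37: SET c = -1): {b=24, c=-1}
  after event 9 (t=38: SET c = 41): {b=24, c=41}
  after event 10 (t=43: DEC c by 11): {b=24, c=30}

Answer: {b=24, c=30}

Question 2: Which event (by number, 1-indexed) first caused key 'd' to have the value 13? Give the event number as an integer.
Answer: 3

Derivation:
Looking for first event where d becomes 13:
  event 3: d (absent) -> 13  <-- first match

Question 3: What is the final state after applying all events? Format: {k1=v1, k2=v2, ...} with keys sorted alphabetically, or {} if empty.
  after event 1 (t=3: INC b by 11): {b=11}
  after event 2 (t=13: INC c by 6): {b=11, c=6}
  after event 3 (t=22: INC d by 13): {b=11, c=6, d=13}
  after event 4 (t=25: INC c by 4): {b=11, c=10, d=13}
  after event 5 (t=26: DEC d by 12): {b=11, c=10, d=1}
  after event 6 (t=28: INC b by 13): {b=24, c=10, d=1}
  after event 7 (t=32: DEL d): {b=24, c=10}
  after event 8 (t=37: SET c = -1): {b=24, c=-1}
  after event 9 (t=38: SET c = 41): {b=24, c=41}
  after event 10 (t=43: DEC c by 11): {b=24, c=30}

Answer: {b=24, c=30}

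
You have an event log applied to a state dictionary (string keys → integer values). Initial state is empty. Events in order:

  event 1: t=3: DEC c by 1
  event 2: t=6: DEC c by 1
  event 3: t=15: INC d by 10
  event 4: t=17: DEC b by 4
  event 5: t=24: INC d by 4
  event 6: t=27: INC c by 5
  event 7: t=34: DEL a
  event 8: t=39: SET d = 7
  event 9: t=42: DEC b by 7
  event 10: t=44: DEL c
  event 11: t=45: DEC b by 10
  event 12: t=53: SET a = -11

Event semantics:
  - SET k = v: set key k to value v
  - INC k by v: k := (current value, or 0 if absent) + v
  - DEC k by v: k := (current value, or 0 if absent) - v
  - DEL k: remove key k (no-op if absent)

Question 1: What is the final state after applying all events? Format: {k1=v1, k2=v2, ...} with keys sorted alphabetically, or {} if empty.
  after event 1 (t=3: DEC c by 1): {c=-1}
  after event 2 (t=6: DEC c by 1): {c=-2}
  after event 3 (t=15: INC d by 10): {c=-2, d=10}
  after event 4 (t=17: DEC b by 4): {b=-4, c=-2, d=10}
  after event 5 (t=24: INC d by 4): {b=-4, c=-2, d=14}
  after event 6 (t=27: INC c by 5): {b=-4, c=3, d=14}
  after event 7 (t=34: DEL a): {b=-4, c=3, d=14}
  after event 8 (t=39: SET d = 7): {b=-4, c=3, d=7}
  after event 9 (t=42: DEC b by 7): {b=-11, c=3, d=7}
  after event 10 (t=44: DEL c): {b=-11, d=7}
  after event 11 (t=45: DEC b by 10): {b=-21, d=7}
  after event 12 (t=53: SET a = -11): {a=-11, b=-21, d=7}

Answer: {a=-11, b=-21, d=7}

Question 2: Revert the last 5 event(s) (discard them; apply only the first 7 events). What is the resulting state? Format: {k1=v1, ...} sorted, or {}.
Answer: {b=-4, c=3, d=14}

Derivation:
Keep first 7 events (discard last 5):
  after event 1 (t=3: DEC c by 1): {c=-1}
  after event 2 (t=6: DEC c by 1): {c=-2}
  after event 3 (t=15: INC d by 10): {c=-2, d=10}
  after event 4 (t=17: DEC b by 4): {b=-4, c=-2, d=10}
  after event 5 (t=24: INC d by 4): {b=-4, c=-2, d=14}
  after event 6 (t=27: INC c by 5): {b=-4, c=3, d=14}
  after event 7 (t=34: DEL a): {b=-4, c=3, d=14}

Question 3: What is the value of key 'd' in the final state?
Track key 'd' through all 12 events:
  event 1 (t=3: DEC c by 1): d unchanged
  event 2 (t=6: DEC c by 1): d unchanged
  event 3 (t=15: INC d by 10): d (absent) -> 10
  event 4 (t=17: DEC b by 4): d unchanged
  event 5 (t=24: INC d by 4): d 10 -> 14
  event 6 (t=27: INC c by 5): d unchanged
  event 7 (t=34: DEL a): d unchanged
  event 8 (t=39: SET d = 7): d 14 -> 7
  event 9 (t=42: DEC b by 7): d unchanged
  event 10 (t=44: DEL c): d unchanged
  event 11 (t=45: DEC b by 10): d unchanged
  event 12 (t=53: SET a = -11): d unchanged
Final: d = 7

Answer: 7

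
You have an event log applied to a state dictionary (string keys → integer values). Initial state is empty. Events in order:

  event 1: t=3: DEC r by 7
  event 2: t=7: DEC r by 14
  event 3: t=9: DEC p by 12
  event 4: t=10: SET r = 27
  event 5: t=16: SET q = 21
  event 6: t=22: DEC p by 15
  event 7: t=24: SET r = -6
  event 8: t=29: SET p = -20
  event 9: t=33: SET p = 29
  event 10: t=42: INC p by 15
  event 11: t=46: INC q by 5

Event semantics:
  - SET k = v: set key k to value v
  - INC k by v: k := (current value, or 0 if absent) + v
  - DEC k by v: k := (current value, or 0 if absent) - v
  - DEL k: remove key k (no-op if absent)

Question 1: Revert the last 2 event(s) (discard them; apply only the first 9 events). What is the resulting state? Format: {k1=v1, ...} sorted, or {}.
Keep first 9 events (discard last 2):
  after event 1 (t=3: DEC r by 7): {r=-7}
  after event 2 (t=7: DEC r by 14): {r=-21}
  after event 3 (t=9: DEC p by 12): {p=-12, r=-21}
  after event 4 (t=10: SET r = 27): {p=-12, r=27}
  after event 5 (t=16: SET q = 21): {p=-12, q=21, r=27}
  after event 6 (t=22: DEC p by 15): {p=-27, q=21, r=27}
  after event 7 (t=24: SET r = -6): {p=-27, q=21, r=-6}
  after event 8 (t=29: SET p = -20): {p=-20, q=21, r=-6}
  after event 9 (t=33: SET p = 29): {p=29, q=21, r=-6}

Answer: {p=29, q=21, r=-6}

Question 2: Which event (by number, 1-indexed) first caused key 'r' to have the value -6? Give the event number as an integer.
Looking for first event where r becomes -6:
  event 1: r = -7
  event 2: r = -21
  event 3: r = -21
  event 4: r = 27
  event 5: r = 27
  event 6: r = 27
  event 7: r 27 -> -6  <-- first match

Answer: 7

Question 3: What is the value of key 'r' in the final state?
Track key 'r' through all 11 events:
  event 1 (t=3: DEC r by 7): r (absent) -> -7
  event 2 (t=7: DEC r by 14): r -7 -> -21
  event 3 (t=9: DEC p by 12): r unchanged
  event 4 (t=10: SET r = 27): r -21 -> 27
  event 5 (t=16: SET q = 21): r unchanged
  event 6 (t=22: DEC p by 15): r unchanged
  event 7 (t=24: SET r = -6): r 27 -> -6
  event 8 (t=29: SET p = -20): r unchanged
  event 9 (t=33: SET p = 29): r unchanged
  event 10 (t=42: INC p by 15): r unchanged
  event 11 (t=46: INC q by 5): r unchanged
Final: r = -6

Answer: -6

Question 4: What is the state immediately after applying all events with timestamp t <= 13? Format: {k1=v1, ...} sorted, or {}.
Apply events with t <= 13 (4 events):
  after event 1 (t=3: DEC r by 7): {r=-7}
  after event 2 (t=7: DEC r by 14): {r=-21}
  after event 3 (t=9: DEC p by 12): {p=-12, r=-21}
  after event 4 (t=10: SET r = 27): {p=-12, r=27}

Answer: {p=-12, r=27}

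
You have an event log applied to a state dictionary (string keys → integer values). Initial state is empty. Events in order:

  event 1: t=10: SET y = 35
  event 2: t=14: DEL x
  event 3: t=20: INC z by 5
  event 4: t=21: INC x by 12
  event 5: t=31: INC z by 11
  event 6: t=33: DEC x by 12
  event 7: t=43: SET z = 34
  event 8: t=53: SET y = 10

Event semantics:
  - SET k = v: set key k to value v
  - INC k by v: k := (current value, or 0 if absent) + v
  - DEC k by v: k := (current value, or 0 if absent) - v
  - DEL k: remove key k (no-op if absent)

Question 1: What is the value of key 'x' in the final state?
Track key 'x' through all 8 events:
  event 1 (t=10: SET y = 35): x unchanged
  event 2 (t=14: DEL x): x (absent) -> (absent)
  event 3 (t=20: INC z by 5): x unchanged
  event 4 (t=21: INC x by 12): x (absent) -> 12
  event 5 (t=31: INC z by 11): x unchanged
  event 6 (t=33: DEC x by 12): x 12 -> 0
  event 7 (t=43: SET z = 34): x unchanged
  event 8 (t=53: SET y = 10): x unchanged
Final: x = 0

Answer: 0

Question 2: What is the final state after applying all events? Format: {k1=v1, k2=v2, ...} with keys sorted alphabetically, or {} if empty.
  after event 1 (t=10: SET y = 35): {y=35}
  after event 2 (t=14: DEL x): {y=35}
  after event 3 (t=20: INC z by 5): {y=35, z=5}
  after event 4 (t=21: INC x by 12): {x=12, y=35, z=5}
  after event 5 (t=31: INC z by 11): {x=12, y=35, z=16}
  after event 6 (t=33: DEC x by 12): {x=0, y=35, z=16}
  after event 7 (t=43: SET z = 34): {x=0, y=35, z=34}
  after event 8 (t=53: SET y = 10): {x=0, y=10, z=34}

Answer: {x=0, y=10, z=34}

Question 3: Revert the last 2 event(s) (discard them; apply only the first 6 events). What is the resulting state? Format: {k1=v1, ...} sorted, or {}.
Answer: {x=0, y=35, z=16}

Derivation:
Keep first 6 events (discard last 2):
  after event 1 (t=10: SET y = 35): {y=35}
  after event 2 (t=14: DEL x): {y=35}
  after event 3 (t=20: INC z by 5): {y=35, z=5}
  after event 4 (t=21: INC x by 12): {x=12, y=35, z=5}
  after event 5 (t=31: INC z by 11): {x=12, y=35, z=16}
  after event 6 (t=33: DEC x by 12): {x=0, y=35, z=16}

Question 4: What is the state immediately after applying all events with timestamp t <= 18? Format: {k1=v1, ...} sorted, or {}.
Answer: {y=35}

Derivation:
Apply events with t <= 18 (2 events):
  after event 1 (t=10: SET y = 35): {y=35}
  after event 2 (t=14: DEL x): {y=35}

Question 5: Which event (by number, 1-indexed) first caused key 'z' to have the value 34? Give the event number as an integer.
Looking for first event where z becomes 34:
  event 3: z = 5
  event 4: z = 5
  event 5: z = 16
  event 6: z = 16
  event 7: z 16 -> 34  <-- first match

Answer: 7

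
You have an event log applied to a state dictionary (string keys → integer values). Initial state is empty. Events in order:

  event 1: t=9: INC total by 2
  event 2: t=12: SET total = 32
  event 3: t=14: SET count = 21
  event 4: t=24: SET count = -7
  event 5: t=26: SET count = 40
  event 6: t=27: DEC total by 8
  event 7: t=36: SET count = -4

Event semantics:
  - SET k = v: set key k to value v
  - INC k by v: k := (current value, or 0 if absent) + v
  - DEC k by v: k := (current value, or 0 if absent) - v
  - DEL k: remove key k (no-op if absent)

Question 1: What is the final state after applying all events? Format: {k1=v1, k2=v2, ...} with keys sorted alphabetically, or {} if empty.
Answer: {count=-4, total=24}

Derivation:
  after event 1 (t=9: INC total by 2): {total=2}
  after event 2 (t=12: SET total = 32): {total=32}
  after event 3 (t=14: SET count = 21): {count=21, total=32}
  after event 4 (t=24: SET count = -7): {count=-7, total=32}
  after event 5 (t=26: SET count = 40): {count=40, total=32}
  after event 6 (t=27: DEC total by 8): {count=40, total=24}
  after event 7 (t=36: SET count = -4): {count=-4, total=24}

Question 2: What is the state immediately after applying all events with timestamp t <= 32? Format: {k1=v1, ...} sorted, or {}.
Answer: {count=40, total=24}

Derivation:
Apply events with t <= 32 (6 events):
  after event 1 (t=9: INC total by 2): {total=2}
  after event 2 (t=12: SET total = 32): {total=32}
  after event 3 (t=14: SET count = 21): {count=21, total=32}
  after event 4 (t=24: SET count = -7): {count=-7, total=32}
  after event 5 (t=26: SET count = 40): {count=40, total=32}
  after event 6 (t=27: DEC total by 8): {count=40, total=24}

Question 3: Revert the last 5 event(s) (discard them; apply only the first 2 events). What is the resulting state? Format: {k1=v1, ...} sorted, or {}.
Keep first 2 events (discard last 5):
  after event 1 (t=9: INC total by 2): {total=2}
  after event 2 (t=12: SET total = 32): {total=32}

Answer: {total=32}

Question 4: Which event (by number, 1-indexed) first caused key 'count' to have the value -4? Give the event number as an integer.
Answer: 7

Derivation:
Looking for first event where count becomes -4:
  event 3: count = 21
  event 4: count = -7
  event 5: count = 40
  event 6: count = 40
  event 7: count 40 -> -4  <-- first match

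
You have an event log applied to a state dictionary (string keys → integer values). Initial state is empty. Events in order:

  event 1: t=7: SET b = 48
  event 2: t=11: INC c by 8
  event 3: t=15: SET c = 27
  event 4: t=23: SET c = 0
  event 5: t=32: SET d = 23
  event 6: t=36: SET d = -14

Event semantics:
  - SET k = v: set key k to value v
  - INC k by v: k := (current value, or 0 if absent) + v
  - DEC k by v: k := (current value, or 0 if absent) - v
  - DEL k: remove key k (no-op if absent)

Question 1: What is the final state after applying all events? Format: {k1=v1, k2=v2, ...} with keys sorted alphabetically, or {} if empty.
  after event 1 (t=7: SET b = 48): {b=48}
  after event 2 (t=11: INC c by 8): {b=48, c=8}
  after event 3 (t=15: SET c = 27): {b=48, c=27}
  after event 4 (t=23: SET c = 0): {b=48, c=0}
  after event 5 (t=32: SET d = 23): {b=48, c=0, d=23}
  after event 6 (t=36: SET d = -14): {b=48, c=0, d=-14}

Answer: {b=48, c=0, d=-14}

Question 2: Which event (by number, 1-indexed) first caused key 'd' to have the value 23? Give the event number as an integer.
Answer: 5

Derivation:
Looking for first event where d becomes 23:
  event 5: d (absent) -> 23  <-- first match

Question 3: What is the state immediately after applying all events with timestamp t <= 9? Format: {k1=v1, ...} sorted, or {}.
Apply events with t <= 9 (1 events):
  after event 1 (t=7: SET b = 48): {b=48}

Answer: {b=48}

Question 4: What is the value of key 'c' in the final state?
Track key 'c' through all 6 events:
  event 1 (t=7: SET b = 48): c unchanged
  event 2 (t=11: INC c by 8): c (absent) -> 8
  event 3 (t=15: SET c = 27): c 8 -> 27
  event 4 (t=23: SET c = 0): c 27 -> 0
  event 5 (t=32: SET d = 23): c unchanged
  event 6 (t=36: SET d = -14): c unchanged
Final: c = 0

Answer: 0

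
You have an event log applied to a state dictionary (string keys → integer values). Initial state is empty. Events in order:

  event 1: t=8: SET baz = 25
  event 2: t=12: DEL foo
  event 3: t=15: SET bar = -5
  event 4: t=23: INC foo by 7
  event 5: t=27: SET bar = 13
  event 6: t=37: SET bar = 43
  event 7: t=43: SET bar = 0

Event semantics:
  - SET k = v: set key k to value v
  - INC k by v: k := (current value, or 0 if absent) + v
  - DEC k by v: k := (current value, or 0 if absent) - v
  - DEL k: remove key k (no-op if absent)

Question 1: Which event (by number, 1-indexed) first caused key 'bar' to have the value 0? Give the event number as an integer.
Looking for first event where bar becomes 0:
  event 3: bar = -5
  event 4: bar = -5
  event 5: bar = 13
  event 6: bar = 43
  event 7: bar 43 -> 0  <-- first match

Answer: 7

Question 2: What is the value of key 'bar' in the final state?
Track key 'bar' through all 7 events:
  event 1 (t=8: SET baz = 25): bar unchanged
  event 2 (t=12: DEL foo): bar unchanged
  event 3 (t=15: SET bar = -5): bar (absent) -> -5
  event 4 (t=23: INC foo by 7): bar unchanged
  event 5 (t=27: SET bar = 13): bar -5 -> 13
  event 6 (t=37: SET bar = 43): bar 13 -> 43
  event 7 (t=43: SET bar = 0): bar 43 -> 0
Final: bar = 0

Answer: 0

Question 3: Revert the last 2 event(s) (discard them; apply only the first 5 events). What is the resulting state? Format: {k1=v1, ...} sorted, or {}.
Answer: {bar=13, baz=25, foo=7}

Derivation:
Keep first 5 events (discard last 2):
  after event 1 (t=8: SET baz = 25): {baz=25}
  after event 2 (t=12: DEL foo): {baz=25}
  after event 3 (t=15: SET bar = -5): {bar=-5, baz=25}
  after event 4 (t=23: INC foo by 7): {bar=-5, baz=25, foo=7}
  after event 5 (t=27: SET bar = 13): {bar=13, baz=25, foo=7}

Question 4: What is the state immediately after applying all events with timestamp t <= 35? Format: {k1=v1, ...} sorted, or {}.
Apply events with t <= 35 (5 events):
  after event 1 (t=8: SET baz = 25): {baz=25}
  after event 2 (t=12: DEL foo): {baz=25}
  after event 3 (t=15: SET bar = -5): {bar=-5, baz=25}
  after event 4 (t=23: INC foo by 7): {bar=-5, baz=25, foo=7}
  after event 5 (t=27: SET bar = 13): {bar=13, baz=25, foo=7}

Answer: {bar=13, baz=25, foo=7}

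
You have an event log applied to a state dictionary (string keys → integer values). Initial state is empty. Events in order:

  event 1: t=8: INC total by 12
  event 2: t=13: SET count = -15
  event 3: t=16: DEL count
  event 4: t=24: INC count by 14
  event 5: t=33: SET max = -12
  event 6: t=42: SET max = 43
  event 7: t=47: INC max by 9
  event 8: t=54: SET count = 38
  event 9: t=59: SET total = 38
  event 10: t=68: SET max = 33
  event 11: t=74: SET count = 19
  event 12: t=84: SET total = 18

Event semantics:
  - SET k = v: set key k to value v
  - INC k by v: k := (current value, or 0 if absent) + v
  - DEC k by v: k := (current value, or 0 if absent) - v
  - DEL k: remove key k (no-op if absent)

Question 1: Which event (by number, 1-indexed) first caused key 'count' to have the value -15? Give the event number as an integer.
Answer: 2

Derivation:
Looking for first event where count becomes -15:
  event 2: count (absent) -> -15  <-- first match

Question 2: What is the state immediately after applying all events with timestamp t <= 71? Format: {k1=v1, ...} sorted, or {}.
Apply events with t <= 71 (10 events):
  after event 1 (t=8: INC total by 12): {total=12}
  after event 2 (t=13: SET count = -15): {count=-15, total=12}
  after event 3 (t=16: DEL count): {total=12}
  after event 4 (t=24: INC count by 14): {count=14, total=12}
  after event 5 (t=33: SET max = -12): {count=14, max=-12, total=12}
  after event 6 (t=42: SET max = 43): {count=14, max=43, total=12}
  after event 7 (t=47: INC max by 9): {count=14, max=52, total=12}
  after event 8 (t=54: SET count = 38): {count=38, max=52, total=12}
  after event 9 (t=59: SET total = 38): {count=38, max=52, total=38}
  after event 10 (t=68: SET max = 33): {count=38, max=33, total=38}

Answer: {count=38, max=33, total=38}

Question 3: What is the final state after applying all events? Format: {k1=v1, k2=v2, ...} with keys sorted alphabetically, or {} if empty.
Answer: {count=19, max=33, total=18}

Derivation:
  after event 1 (t=8: INC total by 12): {total=12}
  after event 2 (t=13: SET count = -15): {count=-15, total=12}
  after event 3 (t=16: DEL count): {total=12}
  after event 4 (t=24: INC count by 14): {count=14, total=12}
  after event 5 (t=33: SET max = -12): {count=14, max=-12, total=12}
  after event 6 (t=42: SET max = 43): {count=14, max=43, total=12}
  after event 7 (t=47: INC max by 9): {count=14, max=52, total=12}
  after event 8 (t=54: SET count = 38): {count=38, max=52, total=12}
  after event 9 (t=59: SET total = 38): {count=38, max=52, total=38}
  after event 10 (t=68: SET max = 33): {count=38, max=33, total=38}
  after event 11 (t=74: SET count = 19): {count=19, max=33, total=38}
  after event 12 (t=84: SET total = 18): {count=19, max=33, total=18}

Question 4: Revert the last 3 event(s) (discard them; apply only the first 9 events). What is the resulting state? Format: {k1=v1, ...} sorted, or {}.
Keep first 9 events (discard last 3):
  after event 1 (t=8: INC total by 12): {total=12}
  after event 2 (t=13: SET count = -15): {count=-15, total=12}
  after event 3 (t=16: DEL count): {total=12}
  after event 4 (t=24: INC count by 14): {count=14, total=12}
  after event 5 (t=33: SET max = -12): {count=14, max=-12, total=12}
  after event 6 (t=42: SET max = 43): {count=14, max=43, total=12}
  after event 7 (t=47: INC max by 9): {count=14, max=52, total=12}
  after event 8 (t=54: SET count = 38): {count=38, max=52, total=12}
  after event 9 (t=59: SET total = 38): {count=38, max=52, total=38}

Answer: {count=38, max=52, total=38}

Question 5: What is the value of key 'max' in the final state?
Answer: 33

Derivation:
Track key 'max' through all 12 events:
  event 1 (t=8: INC total by 12): max unchanged
  event 2 (t=13: SET count = -15): max unchanged
  event 3 (t=16: DEL count): max unchanged
  event 4 (t=24: INC count by 14): max unchanged
  event 5 (t=33: SET max = -12): max (absent) -> -12
  event 6 (t=42: SET max = 43): max -12 -> 43
  event 7 (t=47: INC max by 9): max 43 -> 52
  event 8 (t=54: SET count = 38): max unchanged
  event 9 (t=59: SET total = 38): max unchanged
  event 10 (t=68: SET max = 33): max 52 -> 33
  event 11 (t=74: SET count = 19): max unchanged
  event 12 (t=84: SET total = 18): max unchanged
Final: max = 33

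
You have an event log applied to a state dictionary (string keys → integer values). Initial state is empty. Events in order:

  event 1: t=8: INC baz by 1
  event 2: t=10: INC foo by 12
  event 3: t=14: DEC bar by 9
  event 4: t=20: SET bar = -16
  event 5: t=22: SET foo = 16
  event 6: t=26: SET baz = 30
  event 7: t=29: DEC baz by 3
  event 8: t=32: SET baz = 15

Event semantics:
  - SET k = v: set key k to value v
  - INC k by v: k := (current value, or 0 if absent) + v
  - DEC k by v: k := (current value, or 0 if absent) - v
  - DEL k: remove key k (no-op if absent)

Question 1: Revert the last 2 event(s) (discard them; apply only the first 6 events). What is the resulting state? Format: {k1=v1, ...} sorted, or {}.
Answer: {bar=-16, baz=30, foo=16}

Derivation:
Keep first 6 events (discard last 2):
  after event 1 (t=8: INC baz by 1): {baz=1}
  after event 2 (t=10: INC foo by 12): {baz=1, foo=12}
  after event 3 (t=14: DEC bar by 9): {bar=-9, baz=1, foo=12}
  after event 4 (t=20: SET bar = -16): {bar=-16, baz=1, foo=12}
  after event 5 (t=22: SET foo = 16): {bar=-16, baz=1, foo=16}
  after event 6 (t=26: SET baz = 30): {bar=-16, baz=30, foo=16}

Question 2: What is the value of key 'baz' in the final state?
Track key 'baz' through all 8 events:
  event 1 (t=8: INC baz by 1): baz (absent) -> 1
  event 2 (t=10: INC foo by 12): baz unchanged
  event 3 (t=14: DEC bar by 9): baz unchanged
  event 4 (t=20: SET bar = -16): baz unchanged
  event 5 (t=22: SET foo = 16): baz unchanged
  event 6 (t=26: SET baz = 30): baz 1 -> 30
  event 7 (t=29: DEC baz by 3): baz 30 -> 27
  event 8 (t=32: SET baz = 15): baz 27 -> 15
Final: baz = 15

Answer: 15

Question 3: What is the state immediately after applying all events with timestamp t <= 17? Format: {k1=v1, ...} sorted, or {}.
Apply events with t <= 17 (3 events):
  after event 1 (t=8: INC baz by 1): {baz=1}
  after event 2 (t=10: INC foo by 12): {baz=1, foo=12}
  after event 3 (t=14: DEC bar by 9): {bar=-9, baz=1, foo=12}

Answer: {bar=-9, baz=1, foo=12}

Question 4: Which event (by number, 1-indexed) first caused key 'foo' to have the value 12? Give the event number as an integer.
Looking for first event where foo becomes 12:
  event 2: foo (absent) -> 12  <-- first match

Answer: 2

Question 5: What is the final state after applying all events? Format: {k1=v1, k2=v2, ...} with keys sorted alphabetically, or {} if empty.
  after event 1 (t=8: INC baz by 1): {baz=1}
  after event 2 (t=10: INC foo by 12): {baz=1, foo=12}
  after event 3 (t=14: DEC bar by 9): {bar=-9, baz=1, foo=12}
  after event 4 (t=20: SET bar = -16): {bar=-16, baz=1, foo=12}
  after event 5 (t=22: SET foo = 16): {bar=-16, baz=1, foo=16}
  after event 6 (t=26: SET baz = 30): {bar=-16, baz=30, foo=16}
  after event 7 (t=29: DEC baz by 3): {bar=-16, baz=27, foo=16}
  after event 8 (t=32: SET baz = 15): {bar=-16, baz=15, foo=16}

Answer: {bar=-16, baz=15, foo=16}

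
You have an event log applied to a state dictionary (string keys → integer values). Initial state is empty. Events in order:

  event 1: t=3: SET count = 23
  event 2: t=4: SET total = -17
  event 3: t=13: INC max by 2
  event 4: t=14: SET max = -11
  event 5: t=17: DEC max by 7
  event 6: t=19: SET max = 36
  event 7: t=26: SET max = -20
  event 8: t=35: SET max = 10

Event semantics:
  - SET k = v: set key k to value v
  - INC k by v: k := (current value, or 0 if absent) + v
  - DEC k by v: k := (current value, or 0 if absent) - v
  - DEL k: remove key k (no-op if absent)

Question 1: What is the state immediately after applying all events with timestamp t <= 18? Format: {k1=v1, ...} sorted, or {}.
Apply events with t <= 18 (5 events):
  after event 1 (t=3: SET count = 23): {count=23}
  after event 2 (t=4: SET total = -17): {count=23, total=-17}
  after event 3 (t=13: INC max by 2): {count=23, max=2, total=-17}
  after event 4 (t=14: SET max = -11): {count=23, max=-11, total=-17}
  after event 5 (t=17: DEC max by 7): {count=23, max=-18, total=-17}

Answer: {count=23, max=-18, total=-17}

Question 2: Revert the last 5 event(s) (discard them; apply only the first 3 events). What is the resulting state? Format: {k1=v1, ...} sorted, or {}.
Answer: {count=23, max=2, total=-17}

Derivation:
Keep first 3 events (discard last 5):
  after event 1 (t=3: SET count = 23): {count=23}
  after event 2 (t=4: SET total = -17): {count=23, total=-17}
  after event 3 (t=13: INC max by 2): {count=23, max=2, total=-17}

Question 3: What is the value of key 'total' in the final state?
Answer: -17

Derivation:
Track key 'total' through all 8 events:
  event 1 (t=3: SET count = 23): total unchanged
  event 2 (t=4: SET total = -17): total (absent) -> -17
  event 3 (t=13: INC max by 2): total unchanged
  event 4 (t=14: SET max = -11): total unchanged
  event 5 (t=17: DEC max by 7): total unchanged
  event 6 (t=19: SET max = 36): total unchanged
  event 7 (t=26: SET max = -20): total unchanged
  event 8 (t=35: SET max = 10): total unchanged
Final: total = -17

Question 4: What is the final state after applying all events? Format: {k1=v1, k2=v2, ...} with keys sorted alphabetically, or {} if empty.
  after event 1 (t=3: SET count = 23): {count=23}
  after event 2 (t=4: SET total = -17): {count=23, total=-17}
  after event 3 (t=13: INC max by 2): {count=23, max=2, total=-17}
  after event 4 (t=14: SET max = -11): {count=23, max=-11, total=-17}
  after event 5 (t=17: DEC max by 7): {count=23, max=-18, total=-17}
  after event 6 (t=19: SET max = 36): {count=23, max=36, total=-17}
  after event 7 (t=26: SET max = -20): {count=23, max=-20, total=-17}
  after event 8 (t=35: SET max = 10): {count=23, max=10, total=-17}

Answer: {count=23, max=10, total=-17}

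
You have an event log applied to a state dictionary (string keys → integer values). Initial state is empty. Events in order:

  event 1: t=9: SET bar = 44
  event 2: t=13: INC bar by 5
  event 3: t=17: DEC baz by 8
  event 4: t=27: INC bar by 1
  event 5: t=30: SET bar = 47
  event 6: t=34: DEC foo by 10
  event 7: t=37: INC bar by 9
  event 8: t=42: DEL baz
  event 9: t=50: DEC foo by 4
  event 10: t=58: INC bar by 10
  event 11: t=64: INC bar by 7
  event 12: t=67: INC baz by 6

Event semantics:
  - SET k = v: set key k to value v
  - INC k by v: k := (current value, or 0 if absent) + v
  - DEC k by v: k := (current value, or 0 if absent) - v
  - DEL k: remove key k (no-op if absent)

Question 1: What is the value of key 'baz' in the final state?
Track key 'baz' through all 12 events:
  event 1 (t=9: SET bar = 44): baz unchanged
  event 2 (t=13: INC bar by 5): baz unchanged
  event 3 (t=17: DEC baz by 8): baz (absent) -> -8
  event 4 (t=27: INC bar by 1): baz unchanged
  event 5 (t=30: SET bar = 47): baz unchanged
  event 6 (t=34: DEC foo by 10): baz unchanged
  event 7 (t=37: INC bar by 9): baz unchanged
  event 8 (t=42: DEL baz): baz -8 -> (absent)
  event 9 (t=50: DEC foo by 4): baz unchanged
  event 10 (t=58: INC bar by 10): baz unchanged
  event 11 (t=64: INC bar by 7): baz unchanged
  event 12 (t=67: INC baz by 6): baz (absent) -> 6
Final: baz = 6

Answer: 6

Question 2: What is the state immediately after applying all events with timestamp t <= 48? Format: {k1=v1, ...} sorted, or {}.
Apply events with t <= 48 (8 events):
  after event 1 (t=9: SET bar = 44): {bar=44}
  after event 2 (t=13: INC bar by 5): {bar=49}
  after event 3 (t=17: DEC baz by 8): {bar=49, baz=-8}
  after event 4 (t=27: INC bar by 1): {bar=50, baz=-8}
  after event 5 (t=30: SET bar = 47): {bar=47, baz=-8}
  after event 6 (t=34: DEC foo by 10): {bar=47, baz=-8, foo=-10}
  after event 7 (t=37: INC bar by 9): {bar=56, baz=-8, foo=-10}
  after event 8 (t=42: DEL baz): {bar=56, foo=-10}

Answer: {bar=56, foo=-10}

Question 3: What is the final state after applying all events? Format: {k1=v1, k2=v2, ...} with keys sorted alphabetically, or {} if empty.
Answer: {bar=73, baz=6, foo=-14}

Derivation:
  after event 1 (t=9: SET bar = 44): {bar=44}
  after event 2 (t=13: INC bar by 5): {bar=49}
  after event 3 (t=17: DEC baz by 8): {bar=49, baz=-8}
  after event 4 (t=27: INC bar by 1): {bar=50, baz=-8}
  after event 5 (t=30: SET bar = 47): {bar=47, baz=-8}
  after event 6 (t=34: DEC foo by 10): {bar=47, baz=-8, foo=-10}
  after event 7 (t=37: INC bar by 9): {bar=56, baz=-8, foo=-10}
  after event 8 (t=42: DEL baz): {bar=56, foo=-10}
  after event 9 (t=50: DEC foo by 4): {bar=56, foo=-14}
  after event 10 (t=58: INC bar by 10): {bar=66, foo=-14}
  after event 11 (t=64: INC bar by 7): {bar=73, foo=-14}
  after event 12 (t=67: INC baz by 6): {bar=73, baz=6, foo=-14}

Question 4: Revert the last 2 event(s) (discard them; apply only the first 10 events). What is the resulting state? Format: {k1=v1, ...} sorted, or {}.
Keep first 10 events (discard last 2):
  after event 1 (t=9: SET bar = 44): {bar=44}
  after event 2 (t=13: INC bar by 5): {bar=49}
  after event 3 (t=17: DEC baz by 8): {bar=49, baz=-8}
  after event 4 (t=27: INC bar by 1): {bar=50, baz=-8}
  after event 5 (t=30: SET bar = 47): {bar=47, baz=-8}
  after event 6 (t=34: DEC foo by 10): {bar=47, baz=-8, foo=-10}
  after event 7 (t=37: INC bar by 9): {bar=56, baz=-8, foo=-10}
  after event 8 (t=42: DEL baz): {bar=56, foo=-10}
  after event 9 (t=50: DEC foo by 4): {bar=56, foo=-14}
  after event 10 (t=58: INC bar by 10): {bar=66, foo=-14}

Answer: {bar=66, foo=-14}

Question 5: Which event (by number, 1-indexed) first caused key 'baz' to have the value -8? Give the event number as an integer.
Answer: 3

Derivation:
Looking for first event where baz becomes -8:
  event 3: baz (absent) -> -8  <-- first match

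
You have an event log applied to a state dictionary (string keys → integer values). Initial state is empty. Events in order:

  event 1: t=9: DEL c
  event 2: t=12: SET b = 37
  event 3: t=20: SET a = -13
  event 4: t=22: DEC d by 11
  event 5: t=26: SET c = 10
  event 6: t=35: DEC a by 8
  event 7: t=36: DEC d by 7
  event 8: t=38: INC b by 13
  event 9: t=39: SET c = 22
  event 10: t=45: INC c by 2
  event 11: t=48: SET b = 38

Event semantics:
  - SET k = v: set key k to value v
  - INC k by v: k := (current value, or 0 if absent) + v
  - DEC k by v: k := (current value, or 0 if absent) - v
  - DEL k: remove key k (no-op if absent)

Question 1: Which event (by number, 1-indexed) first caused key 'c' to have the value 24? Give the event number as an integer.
Looking for first event where c becomes 24:
  event 5: c = 10
  event 6: c = 10
  event 7: c = 10
  event 8: c = 10
  event 9: c = 22
  event 10: c 22 -> 24  <-- first match

Answer: 10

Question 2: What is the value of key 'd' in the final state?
Track key 'd' through all 11 events:
  event 1 (t=9: DEL c): d unchanged
  event 2 (t=12: SET b = 37): d unchanged
  event 3 (t=20: SET a = -13): d unchanged
  event 4 (t=22: DEC d by 11): d (absent) -> -11
  event 5 (t=26: SET c = 10): d unchanged
  event 6 (t=35: DEC a by 8): d unchanged
  event 7 (t=36: DEC d by 7): d -11 -> -18
  event 8 (t=38: INC b by 13): d unchanged
  event 9 (t=39: SET c = 22): d unchanged
  event 10 (t=45: INC c by 2): d unchanged
  event 11 (t=48: SET b = 38): d unchanged
Final: d = -18

Answer: -18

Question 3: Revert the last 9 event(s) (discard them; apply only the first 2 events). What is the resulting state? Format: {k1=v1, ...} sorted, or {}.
Keep first 2 events (discard last 9):
  after event 1 (t=9: DEL c): {}
  after event 2 (t=12: SET b = 37): {b=37}

Answer: {b=37}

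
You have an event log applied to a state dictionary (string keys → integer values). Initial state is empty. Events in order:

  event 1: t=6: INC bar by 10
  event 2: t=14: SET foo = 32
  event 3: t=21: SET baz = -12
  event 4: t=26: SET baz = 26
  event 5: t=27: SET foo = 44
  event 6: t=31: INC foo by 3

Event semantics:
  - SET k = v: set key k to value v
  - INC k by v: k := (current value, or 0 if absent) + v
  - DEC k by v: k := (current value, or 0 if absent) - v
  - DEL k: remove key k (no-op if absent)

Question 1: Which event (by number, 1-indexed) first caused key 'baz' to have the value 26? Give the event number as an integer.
Looking for first event where baz becomes 26:
  event 3: baz = -12
  event 4: baz -12 -> 26  <-- first match

Answer: 4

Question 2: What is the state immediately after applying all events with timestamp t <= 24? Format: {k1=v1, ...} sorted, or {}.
Apply events with t <= 24 (3 events):
  after event 1 (t=6: INC bar by 10): {bar=10}
  after event 2 (t=14: SET foo = 32): {bar=10, foo=32}
  after event 3 (t=21: SET baz = -12): {bar=10, baz=-12, foo=32}

Answer: {bar=10, baz=-12, foo=32}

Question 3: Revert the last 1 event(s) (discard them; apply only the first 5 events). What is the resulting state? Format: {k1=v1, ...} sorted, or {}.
Answer: {bar=10, baz=26, foo=44}

Derivation:
Keep first 5 events (discard last 1):
  after event 1 (t=6: INC bar by 10): {bar=10}
  after event 2 (t=14: SET foo = 32): {bar=10, foo=32}
  after event 3 (t=21: SET baz = -12): {bar=10, baz=-12, foo=32}
  after event 4 (t=26: SET baz = 26): {bar=10, baz=26, foo=32}
  after event 5 (t=27: SET foo = 44): {bar=10, baz=26, foo=44}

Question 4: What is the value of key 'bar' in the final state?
Track key 'bar' through all 6 events:
  event 1 (t=6: INC bar by 10): bar (absent) -> 10
  event 2 (t=14: SET foo = 32): bar unchanged
  event 3 (t=21: SET baz = -12): bar unchanged
  event 4 (t=26: SET baz = 26): bar unchanged
  event 5 (t=27: SET foo = 44): bar unchanged
  event 6 (t=31: INC foo by 3): bar unchanged
Final: bar = 10

Answer: 10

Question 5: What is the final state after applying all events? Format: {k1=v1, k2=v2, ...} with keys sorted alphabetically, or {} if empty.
Answer: {bar=10, baz=26, foo=47}

Derivation:
  after event 1 (t=6: INC bar by 10): {bar=10}
  after event 2 (t=14: SET foo = 32): {bar=10, foo=32}
  after event 3 (t=21: SET baz = -12): {bar=10, baz=-12, foo=32}
  after event 4 (t=26: SET baz = 26): {bar=10, baz=26, foo=32}
  after event 5 (t=27: SET foo = 44): {bar=10, baz=26, foo=44}
  after event 6 (t=31: INC foo by 3): {bar=10, baz=26, foo=47}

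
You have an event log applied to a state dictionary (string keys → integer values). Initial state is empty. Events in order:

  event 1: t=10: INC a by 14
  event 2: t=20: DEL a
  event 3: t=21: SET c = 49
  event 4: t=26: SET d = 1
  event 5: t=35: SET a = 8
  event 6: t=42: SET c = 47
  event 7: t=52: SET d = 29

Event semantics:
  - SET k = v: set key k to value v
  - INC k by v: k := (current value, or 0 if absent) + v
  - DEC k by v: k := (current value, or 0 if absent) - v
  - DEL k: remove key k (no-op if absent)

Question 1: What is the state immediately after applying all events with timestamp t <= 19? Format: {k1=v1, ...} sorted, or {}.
Answer: {a=14}

Derivation:
Apply events with t <= 19 (1 events):
  after event 1 (t=10: INC a by 14): {a=14}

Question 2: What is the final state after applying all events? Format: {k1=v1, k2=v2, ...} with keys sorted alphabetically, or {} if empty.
Answer: {a=8, c=47, d=29}

Derivation:
  after event 1 (t=10: INC a by 14): {a=14}
  after event 2 (t=20: DEL a): {}
  after event 3 (t=21: SET c = 49): {c=49}
  after event 4 (t=26: SET d = 1): {c=49, d=1}
  after event 5 (t=35: SET a = 8): {a=8, c=49, d=1}
  after event 6 (t=42: SET c = 47): {a=8, c=47, d=1}
  after event 7 (t=52: SET d = 29): {a=8, c=47, d=29}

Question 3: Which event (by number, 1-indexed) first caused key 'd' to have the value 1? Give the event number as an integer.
Answer: 4

Derivation:
Looking for first event where d becomes 1:
  event 4: d (absent) -> 1  <-- first match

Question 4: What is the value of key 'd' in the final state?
Track key 'd' through all 7 events:
  event 1 (t=10: INC a by 14): d unchanged
  event 2 (t=20: DEL a): d unchanged
  event 3 (t=21: SET c = 49): d unchanged
  event 4 (t=26: SET d = 1): d (absent) -> 1
  event 5 (t=35: SET a = 8): d unchanged
  event 6 (t=42: SET c = 47): d unchanged
  event 7 (t=52: SET d = 29): d 1 -> 29
Final: d = 29

Answer: 29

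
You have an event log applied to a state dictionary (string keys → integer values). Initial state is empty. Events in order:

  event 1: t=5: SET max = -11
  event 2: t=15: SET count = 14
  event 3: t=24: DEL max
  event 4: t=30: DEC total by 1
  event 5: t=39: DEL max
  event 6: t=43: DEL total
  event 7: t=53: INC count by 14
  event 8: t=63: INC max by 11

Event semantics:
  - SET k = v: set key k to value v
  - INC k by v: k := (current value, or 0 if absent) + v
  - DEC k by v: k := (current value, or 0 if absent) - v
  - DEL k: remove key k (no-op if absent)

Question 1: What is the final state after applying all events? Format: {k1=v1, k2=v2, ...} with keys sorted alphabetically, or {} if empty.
Answer: {count=28, max=11}

Derivation:
  after event 1 (t=5: SET max = -11): {max=-11}
  after event 2 (t=15: SET count = 14): {count=14, max=-11}
  after event 3 (t=24: DEL max): {count=14}
  after event 4 (t=30: DEC total by 1): {count=14, total=-1}
  after event 5 (t=39: DEL max): {count=14, total=-1}
  after event 6 (t=43: DEL total): {count=14}
  after event 7 (t=53: INC count by 14): {count=28}
  after event 8 (t=63: INC max by 11): {count=28, max=11}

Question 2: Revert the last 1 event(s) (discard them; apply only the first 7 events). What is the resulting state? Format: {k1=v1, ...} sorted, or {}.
Keep first 7 events (discard last 1):
  after event 1 (t=5: SET max = -11): {max=-11}
  after event 2 (t=15: SET count = 14): {count=14, max=-11}
  after event 3 (t=24: DEL max): {count=14}
  after event 4 (t=30: DEC total by 1): {count=14, total=-1}
  after event 5 (t=39: DEL max): {count=14, total=-1}
  after event 6 (t=43: DEL total): {count=14}
  after event 7 (t=53: INC count by 14): {count=28}

Answer: {count=28}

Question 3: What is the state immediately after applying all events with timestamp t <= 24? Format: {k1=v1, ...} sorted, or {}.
Apply events with t <= 24 (3 events):
  after event 1 (t=5: SET max = -11): {max=-11}
  after event 2 (t=15: SET count = 14): {count=14, max=-11}
  after event 3 (t=24: DEL max): {count=14}

Answer: {count=14}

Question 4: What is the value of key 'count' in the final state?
Answer: 28

Derivation:
Track key 'count' through all 8 events:
  event 1 (t=5: SET max = -11): count unchanged
  event 2 (t=15: SET count = 14): count (absent) -> 14
  event 3 (t=24: DEL max): count unchanged
  event 4 (t=30: DEC total by 1): count unchanged
  event 5 (t=39: DEL max): count unchanged
  event 6 (t=43: DEL total): count unchanged
  event 7 (t=53: INC count by 14): count 14 -> 28
  event 8 (t=63: INC max by 11): count unchanged
Final: count = 28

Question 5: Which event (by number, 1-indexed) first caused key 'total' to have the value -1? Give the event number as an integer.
Looking for first event where total becomes -1:
  event 4: total (absent) -> -1  <-- first match

Answer: 4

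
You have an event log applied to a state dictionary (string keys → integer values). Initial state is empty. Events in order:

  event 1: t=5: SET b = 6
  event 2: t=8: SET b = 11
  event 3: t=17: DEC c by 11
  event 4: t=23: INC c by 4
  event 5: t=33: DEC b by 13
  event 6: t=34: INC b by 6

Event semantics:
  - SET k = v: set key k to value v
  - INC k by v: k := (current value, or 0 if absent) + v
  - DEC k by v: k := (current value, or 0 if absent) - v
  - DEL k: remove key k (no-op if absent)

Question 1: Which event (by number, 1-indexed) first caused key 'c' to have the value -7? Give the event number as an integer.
Answer: 4

Derivation:
Looking for first event where c becomes -7:
  event 3: c = -11
  event 4: c -11 -> -7  <-- first match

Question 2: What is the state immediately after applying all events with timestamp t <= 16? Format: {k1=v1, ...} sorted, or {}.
Answer: {b=11}

Derivation:
Apply events with t <= 16 (2 events):
  after event 1 (t=5: SET b = 6): {b=6}
  after event 2 (t=8: SET b = 11): {b=11}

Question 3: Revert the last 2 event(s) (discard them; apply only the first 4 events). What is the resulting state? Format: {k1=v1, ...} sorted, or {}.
Keep first 4 events (discard last 2):
  after event 1 (t=5: SET b = 6): {b=6}
  after event 2 (t=8: SET b = 11): {b=11}
  after event 3 (t=17: DEC c by 11): {b=11, c=-11}
  after event 4 (t=23: INC c by 4): {b=11, c=-7}

Answer: {b=11, c=-7}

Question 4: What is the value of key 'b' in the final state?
Answer: 4

Derivation:
Track key 'b' through all 6 events:
  event 1 (t=5: SET b = 6): b (absent) -> 6
  event 2 (t=8: SET b = 11): b 6 -> 11
  event 3 (t=17: DEC c by 11): b unchanged
  event 4 (t=23: INC c by 4): b unchanged
  event 5 (t=33: DEC b by 13): b 11 -> -2
  event 6 (t=34: INC b by 6): b -2 -> 4
Final: b = 4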